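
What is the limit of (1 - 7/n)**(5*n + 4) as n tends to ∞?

e^(-35)

Let L be the limit and take ln: ln L = lim (5n + 4)·ln(1 - 7/n) = lim (5n + 4)·(-7/n + O(1/n²)) = -35.
Hence L = e^(-35).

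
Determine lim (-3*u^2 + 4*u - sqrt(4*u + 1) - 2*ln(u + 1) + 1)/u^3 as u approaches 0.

Substitution gives 0/0 (the numerator vanishes to order 3).
Expand each term to order u^3: the coefficient of u^3 in -2·ln(1 + u) is -2/3 and in −√(1 + 4u) is -4.
Lower-order terms cancel with the polynomial part, so the numerator is (-14/3)·u^3 + o(u^3), and the limit is (-14/3)/(1) = -14/3.

-14/3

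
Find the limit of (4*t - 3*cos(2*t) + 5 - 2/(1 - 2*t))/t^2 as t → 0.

Substitution gives 0/0 (the numerator vanishes to order 2).
Expand each term to order t^2: the coefficient of t^2 in -3·cos(2t) is 6 and in -2·1/(1 - 2t) is -8.
Lower-order terms cancel with the polynomial part, so the numerator is (-2)·t^2 + o(t^2), and the limit is (-2)/(1) = -2.

-2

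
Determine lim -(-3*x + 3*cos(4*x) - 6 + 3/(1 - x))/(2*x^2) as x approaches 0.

21/2

Substitution gives 0/0 (the numerator vanishes to order 2).
Expand each term to order x^2: the coefficient of x^2 in 3·1/(1 - x) is 3 and in 3·cos(4x) is -24.
Lower-order terms cancel with the polynomial part, so the numerator is (-21)·x^2 + o(x^2), and the limit is (-21)/(-2) = 21/2.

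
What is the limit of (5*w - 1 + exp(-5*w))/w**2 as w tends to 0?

25/2

Direct substitution gives 0/0.
Apply L'Hôpital: lim (5 - 5*e^(-5*w))/(2*w), still 0/0.
After 2 applications of L'Hôpital's rule the quotient is (25*e^(-5*w))/(2); substituting w = 0 gives 25/2.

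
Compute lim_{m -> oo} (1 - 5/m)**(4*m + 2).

e^(-20)

The base → 1 and the exponent → ∞: a 1^∞ form.
Take logarithms: (4m + 2)·ln(1 - 5/m). Since ln(1+u) ~ u for small u, this behaves like (4m)·(-5/m) → -20.
So the limit is e^(-20).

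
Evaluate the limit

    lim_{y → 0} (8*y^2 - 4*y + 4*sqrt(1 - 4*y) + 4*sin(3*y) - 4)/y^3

-34

Substitution gives 0/0; apply L'Hôpital's rule 3 times.
After differentiating numerator and denominator 3 times the quotient is (-108*cos(3*y) - 96/(1 - 4*y)^(5/2))/(6); at y = 0 this is -34.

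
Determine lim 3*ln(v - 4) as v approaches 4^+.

-∞

As v → 4⁺, v - 4 → 0⁺ and ln(v - 4) → −∞.
Multiplying by 3 gives -∞.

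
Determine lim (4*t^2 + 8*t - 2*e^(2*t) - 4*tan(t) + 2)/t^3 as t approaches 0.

-4

Substitution gives 0/0; apply L'Hôpital's rule 3 times.
After differentiating numerator and denominator 3 times the quotient is (-16*e^(2*t) - 24*tan(t)^4 - 32*tan(t)^2 - 8)/(6); at t = 0 this is -4.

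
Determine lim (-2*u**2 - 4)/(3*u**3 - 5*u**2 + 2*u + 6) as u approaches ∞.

0

The denominator has degree 3 and the numerator degree 2. Dividing numerator and denominator by u^3 sends every term to 0 except the leading denominator term, so the limit is 0.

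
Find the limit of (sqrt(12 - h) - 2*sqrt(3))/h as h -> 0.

A 0/0 form; rationalise with √(12 - h) + √12. This collapses the numerator to -h, leaving -1/(√(12 - h) + √12) → -1/(2√12) = -√(3)/12.

-√(3)/12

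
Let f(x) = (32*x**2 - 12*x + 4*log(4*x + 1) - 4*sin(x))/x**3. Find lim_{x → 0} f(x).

Substitution gives 0/0 (the numerator vanishes to order 3).
Expand each term to order x^3: the coefficient of x^3 in -4·sin(x) is 2/3 and in 4·ln(1 + 4x) is 256/3.
Lower-order terms cancel with the polynomial part, so the numerator is (86)·x^3 + o(x^3), and the limit is (86)/(1) = 86.

86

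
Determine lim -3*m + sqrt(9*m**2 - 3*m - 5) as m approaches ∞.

An ∞ − ∞ form. Rationalising with the conjugate, the difference becomes (-3m - 5) / (√(9*m^2 - 3*m - 5) + 3m).
For large m the denominator behaves like 2·3m, so the quotient tends to -3/6 = -1/2.

-1/2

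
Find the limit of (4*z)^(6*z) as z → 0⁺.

1

Base → 0⁺ and exponent → 0⁺: a 0^0 form.
Take logs: 6z·ln(4z). This is 0·(−∞); rewriting as ln(4z)/(1/(6z)) and applying L'Hôpital gives 0.
Hence the limit is e^0 = 1.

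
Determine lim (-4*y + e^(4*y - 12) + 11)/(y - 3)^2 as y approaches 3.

8

Direct substitution gives 0/0.
Apply L'Hôpital: lim (4*e^(4*y - 12) - 4)/(2*y - 6), still 0/0.
After 2 applications of L'Hôpital's rule the quotient is (16*e^(4*y - 12))/(2); substituting y = 3 gives 8.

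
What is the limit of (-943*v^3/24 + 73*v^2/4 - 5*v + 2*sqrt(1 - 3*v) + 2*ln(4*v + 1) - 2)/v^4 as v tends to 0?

Substitution gives 0/0; apply L'Hôpital's rule 4 times.
After differentiating numerator and denominator 4 times the quotient is (-3072/(4*v + 1)^4 - 1215/(8*(1 - 3*v)^(7/2)))/(24); at v = 0 this is -8597/64.

-8597/64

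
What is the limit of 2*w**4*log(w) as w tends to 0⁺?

0

This is a 0·(−∞) form. Rewrite as 2·ln(w) / w^(−4) and apply L'Hôpital:
the derivative quotient is 2·(1/w) / (−4·w^(−5)) = (-2/4)·w^4 → 0.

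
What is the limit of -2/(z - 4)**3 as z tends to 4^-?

As z → 4⁻, (z - 4) → 0⁻, so (z - 4)^3 → 0⁻ and -2/(z - 4)^3 → ∞.

∞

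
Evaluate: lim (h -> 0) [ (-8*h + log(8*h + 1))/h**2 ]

Direct substitution gives 0/0.
Apply L'Hôpital: lim (-8 + 8/(8*h + 1))/(2*h), still 0/0.
After 2 applications of L'Hôpital's rule the quotient is (-64/(8*h + 1)^2)/(2); substituting h = 0 gives -32.

-32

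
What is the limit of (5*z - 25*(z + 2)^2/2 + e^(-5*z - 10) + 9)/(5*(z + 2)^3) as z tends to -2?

-25/6

Direct substitution gives 0/0.
Apply L'Hôpital: lim (-25*z - 5*e^(-5*z - 10) - 45)/(15*(z + 2)^2), still 0/0.
Apply L'Hôpital: lim (25*e^(-5*z - 10) - 25)/(30*z + 60), still 0/0.
After 3 applications of L'Hôpital's rule the quotient is (-125*e^(-5*z - 10))/(30); substituting z = -2 gives -25/6.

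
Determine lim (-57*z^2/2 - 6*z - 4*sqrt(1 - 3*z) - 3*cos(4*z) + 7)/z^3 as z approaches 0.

Substitution gives 0/0 (the numerator vanishes to order 3).
Expand each term to order z^3: the coefficient of z^3 in -4·√(1 - 3z) is 27/4 and in -3·cos(4z) is 0.
Lower-order terms cancel with the polynomial part, so the numerator is (27/4)·z^3 + o(z^3), and the limit is (27/4)/(1) = 27/4.

27/4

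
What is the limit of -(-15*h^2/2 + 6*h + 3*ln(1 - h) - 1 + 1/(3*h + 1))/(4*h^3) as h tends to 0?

7

Substitution gives 0/0 (the numerator vanishes to order 3).
Expand each term to order h^3: the coefficient of h^3 in 1/(1 + 3h) is -27 and in 3·ln(1 - h) is -1.
Lower-order terms cancel with the polynomial part, so the numerator is (-28)·h^3 + o(h^3), and the limit is (-28)/(-4) = 7.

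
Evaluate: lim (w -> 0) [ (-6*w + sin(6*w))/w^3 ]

Direct substitution gives 0/0.
Apply L'Hôpital: lim (6*cos(6*w) - 6)/(3*w^2), still 0/0.
Apply L'Hôpital: lim (-36*sin(6*w))/(6*w), still 0/0.
After 3 applications of L'Hôpital's rule the quotient is (-216*cos(6*w))/(6); substituting w = 0 gives -36.

-36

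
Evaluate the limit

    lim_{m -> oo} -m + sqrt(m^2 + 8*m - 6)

4

An ∞ − ∞ form. Rationalising with the conjugate, the difference becomes (8m - 6) / (√(m^2 + 8*m - 6) + m).
For large m the denominator behaves like 2·m, so the quotient tends to 8/2 = 4.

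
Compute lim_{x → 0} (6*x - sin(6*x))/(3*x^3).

Direct substitution gives 0/0.
Apply L'Hôpital: lim (6 - 6*cos(6*x))/(9*x^2), still 0/0.
Apply L'Hôpital: lim (36*sin(6*x))/(18*x), still 0/0.
After 3 applications of L'Hôpital's rule the quotient is (216*cos(6*x))/(18); substituting x = 0 gives 12.

12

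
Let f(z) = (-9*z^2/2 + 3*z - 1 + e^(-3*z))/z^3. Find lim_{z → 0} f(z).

Direct substitution gives 0/0.
Apply L'Hôpital: lim (-9*z + 3 - 3*e^(-3*z))/(3*z^2), still 0/0.
Apply L'Hôpital: lim (-9 + 9*e^(-3*z))/(6*z), still 0/0.
After 3 applications of L'Hôpital's rule the quotient is (-27*e^(-3*z))/(6); substituting z = 0 gives -9/2.

-9/2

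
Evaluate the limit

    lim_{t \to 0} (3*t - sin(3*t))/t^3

9/2

Direct substitution gives 0/0.
Apply L'Hôpital: lim (3 - 3*cos(3*t))/(3*t^2), still 0/0.
Apply L'Hôpital: lim (9*sin(3*t))/(6*t), still 0/0.
After 3 applications of L'Hôpital's rule the quotient is (27*cos(3*t))/(6); substituting t = 0 gives 9/2.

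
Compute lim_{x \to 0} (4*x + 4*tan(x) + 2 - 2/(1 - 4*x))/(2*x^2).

Substitution gives 0/0; apply L'Hôpital's rule 2 times.
After differentiating numerator and denominator 2 times the quotient is (8*tan(x)/cos(x)^2 + 64/(4*x - 1)^3)/(4); at x = 0 this is -16.

-16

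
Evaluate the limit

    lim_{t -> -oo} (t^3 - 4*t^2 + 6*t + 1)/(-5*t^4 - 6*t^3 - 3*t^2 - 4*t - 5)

The denominator has degree 4 and the numerator degree 3. Dividing numerator and denominator by t^4 sends every term to 0 except the leading denominator term, so the limit is 0.

0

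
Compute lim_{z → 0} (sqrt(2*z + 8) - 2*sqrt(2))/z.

Substitution gives 0/0. Multiply numerator and denominator by the conjugate √(8 + 2z) + √8.
The numerator becomes (8 + 2z) − 8 = 2z, so the expression simplifies to 2/(√(8 + 2z) + √8).
Letting z → 0 gives 2/(2√8) = √(2)/4.

√(2)/4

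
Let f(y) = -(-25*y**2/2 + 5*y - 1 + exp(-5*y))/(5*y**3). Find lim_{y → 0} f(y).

25/6

Direct substitution gives 0/0.
Apply L'Hôpital: lim (-25*y + 5 - 5*e^(-5*y))/(-15*y^2), still 0/0.
Apply L'Hôpital: lim (-25 + 25*e^(-5*y))/(-30*y), still 0/0.
After 3 applications of L'Hôpital's rule the quotient is (-125*e^(-5*y))/(-30); substituting y = 0 gives 25/6.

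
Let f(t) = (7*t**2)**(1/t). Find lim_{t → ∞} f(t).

1

Base → ∞ and exponent → 0: an ∞^0 form.
Take logs: (1/t)·ln(7·t^2) = (ln 7 + 2·ln t)/t → 0.
So the limit is e^0 = 1.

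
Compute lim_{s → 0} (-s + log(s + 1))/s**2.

Direct substitution gives 0/0.
Apply L'Hôpital: lim (-1 + 1/(s + 1))/(2*s), still 0/0.
After 2 applications of L'Hôpital's rule the quotient is (-1/(s + 1)^2)/(2); substituting s = 0 gives -1/2.

-1/2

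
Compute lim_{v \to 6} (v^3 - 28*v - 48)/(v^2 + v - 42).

At v = 6 both the top and bottom vanish — a removable singularity. Factoring out (v - 6) from each leaves (v^2 + 6*v + 8)/(v + 7), which at v = 6 equals 80/13.

80/13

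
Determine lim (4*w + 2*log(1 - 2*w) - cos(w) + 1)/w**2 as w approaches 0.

-7/2

Substitution gives 0/0; apply L'Hôpital's rule 2 times.
After differentiating numerator and denominator 2 times the quotient is (cos(w) - 8/(2*w - 1)^2)/(2); at w = 0 this is -7/2.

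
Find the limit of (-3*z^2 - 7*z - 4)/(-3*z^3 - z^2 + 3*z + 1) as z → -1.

1/4

At z = -1 both the top and bottom vanish — a removable singularity. Factoring out (z + 1) from each leaves (-3*z - 4)/(-3*z^2 + 2*z + 1), which at z = -1 equals 1/4.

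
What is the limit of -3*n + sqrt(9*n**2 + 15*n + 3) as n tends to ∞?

5/2

An ∞ − ∞ form. Rationalising with the conjugate, the difference becomes (15n + 3) / (√(9*n^2 + 15*n + 3) + 3n).
For large n the denominator behaves like 2·3n, so the quotient tends to 15/6 = 5/2.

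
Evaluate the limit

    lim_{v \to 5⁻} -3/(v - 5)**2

As v → 5⁻, (v - 5) → 0⁻, so (v - 5)^2 → 0⁺ and -3/(v - 5)^2 → -∞.

-∞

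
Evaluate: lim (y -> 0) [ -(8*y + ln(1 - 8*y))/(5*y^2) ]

32/5

Direct substitution gives 0/0.
Apply L'Hôpital: lim (8 - 8/(1 - 8*y))/(-10*y), still 0/0.
After 2 applications of L'Hôpital's rule the quotient is (-64/(1 - 8*y)^2)/(-10); substituting y = 0 gives 32/5.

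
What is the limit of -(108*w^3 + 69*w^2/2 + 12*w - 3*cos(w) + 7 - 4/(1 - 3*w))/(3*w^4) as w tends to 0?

Substitution gives 0/0; apply L'Hôpital's rule 4 times.
After differentiating numerator and denominator 4 times the quotient is (-3*cos(w) + 7776/(3*w - 1)^5)/(-72); at w = 0 this is 2593/24.

2593/24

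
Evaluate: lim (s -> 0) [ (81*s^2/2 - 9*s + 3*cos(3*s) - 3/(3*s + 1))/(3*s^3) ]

Substitution gives 0/0; apply L'Hôpital's rule 3 times.
After differentiating numerator and denominator 3 times the quotient is (81*sin(3*s) + 486/(3*s + 1)^4)/(18); at s = 0 this is 27.

27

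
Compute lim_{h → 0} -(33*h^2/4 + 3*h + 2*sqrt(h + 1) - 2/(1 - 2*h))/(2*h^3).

Substitution gives 0/0; apply L'Hôpital's rule 3 times.
After differentiating numerator and denominator 3 times the quotient is (-96/(2*h - 1)^4 + 3/(4*(h + 1)^(5/2)))/(-12); at h = 0 this is 127/16.

127/16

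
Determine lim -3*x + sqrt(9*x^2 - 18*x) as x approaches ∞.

This has the form ∞ − ∞. Multiply and divide by the conjugate √(9*x^2 - 18*x) + 3x.
That gives (-18x) / (√(9*x^2 - 18*x) + 3x).
Divide numerator and denominator by x: the limit is -18/(2·3) = -3.

-3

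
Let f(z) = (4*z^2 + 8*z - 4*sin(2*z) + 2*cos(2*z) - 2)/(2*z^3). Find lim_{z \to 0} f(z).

8/3

Substitution gives 0/0 (the numerator vanishes to order 3).
Expand each term to order z^3: the coefficient of z^3 in -4·sin(2z) is 16/3 and in 2·cos(2z) is 0.
Lower-order terms cancel with the polynomial part, so the numerator is (16/3)·z^3 + o(z^3), and the limit is (16/3)/(2) = 8/3.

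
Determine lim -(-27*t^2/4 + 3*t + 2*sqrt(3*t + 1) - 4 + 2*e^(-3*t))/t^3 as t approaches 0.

45/8

Substitution gives 0/0 (the numerator vanishes to order 3).
Expand each term to order t^3: the coefficient of t^3 in 2·e^(-3t) is -9 and in 2·√(1 + 3t) is 27/8.
Lower-order terms cancel with the polynomial part, so the numerator is (-45/8)·t^3 + o(t^3), and the limit is (-45/8)/(-1) = 45/8.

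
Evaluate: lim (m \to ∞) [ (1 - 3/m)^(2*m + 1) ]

Let L be the limit and take ln: ln L = lim (2m + 1)·ln(1 - 3/m) = lim (2m + 1)·(-3/m + O(1/m²)) = -6.
Hence L = e^(-6).

e^(-6)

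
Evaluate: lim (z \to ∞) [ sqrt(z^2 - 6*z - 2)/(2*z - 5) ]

For large |z|, √(z^2 - 6*z - 2) ≈ √1·|z| and the denominator ≈ 2z.
Since z → +∞, |z| = z, giving √1/(2) = 1/2.

1/2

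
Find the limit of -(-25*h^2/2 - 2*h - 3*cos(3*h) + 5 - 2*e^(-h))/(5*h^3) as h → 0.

-1/15

Substitution gives 0/0; apply L'Hôpital's rule 3 times.
After differentiating numerator and denominator 3 times the quotient is (-81*sin(3*h) + 2*e^(-h))/(-30); at h = 0 this is -1/15.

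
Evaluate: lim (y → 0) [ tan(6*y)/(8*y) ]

3/4

Substitution gives 0/0.
Since tan(u)/u → 1 as u → 0, tan(6y)/(6y) → 1 and the limit is 6/8 = 3/4.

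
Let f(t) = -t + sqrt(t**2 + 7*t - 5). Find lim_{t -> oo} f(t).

7/2

This has the form ∞ − ∞. Multiply and divide by the conjugate √(t^2 + 7*t - 5) + t.
That gives (7t - 5) / (√(t^2 + 7*t - 5) + t).
Divide numerator and denominator by t: the limit is 7/(2·1) = 7/2.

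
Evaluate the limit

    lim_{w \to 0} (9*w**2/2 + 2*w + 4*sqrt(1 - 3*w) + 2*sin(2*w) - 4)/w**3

Substitution gives 0/0; apply L'Hôpital's rule 3 times.
After differentiating numerator and denominator 3 times the quotient is (-16*cos(2*w) - 81/(2*(1 - 3*w)^(5/2)))/(6); at w = 0 this is -113/12.

-113/12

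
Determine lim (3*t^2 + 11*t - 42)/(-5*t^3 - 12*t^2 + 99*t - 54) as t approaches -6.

At t = -6 both the top and bottom vanish — a removable singularity. Factoring out (t + 6) from each leaves (3*t - 7)/(-5*t^2 + 18*t - 9), which at t = -6 equals 25/297.

25/297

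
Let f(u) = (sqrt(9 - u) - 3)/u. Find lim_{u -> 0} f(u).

-1/6

A 0/0 form; rationalise with √(9 - u) + √9. This collapses the numerator to -u, leaving -1/(√(9 - u) + √9) → -1/(2√9) = -1/6.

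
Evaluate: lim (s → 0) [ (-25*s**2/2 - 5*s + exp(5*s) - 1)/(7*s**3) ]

125/42

Direct substitution gives 0/0.
Apply L'Hôpital: lim (-25*s + 5*e^(5*s) - 5)/(21*s^2), still 0/0.
Apply L'Hôpital: lim (25*e^(5*s) - 25)/(42*s), still 0/0.
After 3 applications of L'Hôpital's rule the quotient is (125*e^(5*s))/(42); substituting s = 0 gives 125/42.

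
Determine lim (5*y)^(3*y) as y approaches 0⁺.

Base → 0⁺ and exponent → 0⁺: a 0^0 form.
Take logs: 3y·ln(5y). This is 0·(−∞); rewriting as ln(5y)/(1/(3y)) and applying L'Hôpital gives 0.
Hence the limit is e^0 = 1.

1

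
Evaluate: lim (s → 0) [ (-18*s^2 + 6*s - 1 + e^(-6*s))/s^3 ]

Direct substitution gives 0/0.
Apply L'Hôpital: lim (-36*s + 6 - 6*e^(-6*s))/(3*s^2), still 0/0.
Apply L'Hôpital: lim (-36 + 36*e^(-6*s))/(6*s), still 0/0.
After 3 applications of L'Hôpital's rule the quotient is (-216*e^(-6*s))/(6); substituting s = 0 gives -36.

-36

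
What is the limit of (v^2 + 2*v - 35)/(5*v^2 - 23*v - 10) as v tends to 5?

4/9

At v = 5 both the top and bottom vanish — a removable singularity. Factoring out (v - 5) from each leaves (v + 7)/(5*v + 2), which at v = 5 equals 4/9.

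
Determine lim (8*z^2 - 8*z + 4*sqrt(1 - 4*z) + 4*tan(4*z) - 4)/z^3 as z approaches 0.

208/3

Substitution gives 0/0 (the numerator vanishes to order 3).
Expand each term to order z^3: the coefficient of z^3 in 4·√(1 - 4z) is -16 and in 4·tan(4z) is 256/3.
Lower-order terms cancel with the polynomial part, so the numerator is (208/3)·z^3 + o(z^3), and the limit is (208/3)/(1) = 208/3.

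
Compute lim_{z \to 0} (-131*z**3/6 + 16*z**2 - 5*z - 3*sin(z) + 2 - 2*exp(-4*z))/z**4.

-64/3

Substitution gives 0/0 (the numerator vanishes to order 4).
Expand each term to order z^4: the coefficient of z^4 in -3·sin(z) is 0 and in -2·e^(-4z) is -64/3.
Lower-order terms cancel with the polynomial part, so the numerator is (-64/3)·z^4 + o(z^4), and the limit is (-64/3)/(1) = -64/3.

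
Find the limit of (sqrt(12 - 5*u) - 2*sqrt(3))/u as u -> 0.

A 0/0 form; rationalise with √(12 - 5u) + √12. This collapses the numerator to -5u, leaving -5/(√(12 - 5u) + √12) → -5/(2√12) = -5*√(3)/12.

-5*√(3)/12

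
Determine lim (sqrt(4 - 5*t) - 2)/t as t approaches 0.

-5/4

Substitution gives 0/0. Multiply numerator and denominator by the conjugate √(4 - 5t) + √4.
The numerator becomes (4 - 5t) − 4 = -5t, so the expression simplifies to -5/(√(4 - 5t) + √4).
Letting t → 0 gives -5/(2√4) = -5/4.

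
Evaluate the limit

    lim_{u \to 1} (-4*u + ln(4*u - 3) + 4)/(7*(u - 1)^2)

Direct substitution gives 0/0.
Apply L'Hôpital: lim (-4 + 4/(4*u - 3))/(14*u - 14), still 0/0.
After 2 applications of L'Hôpital's rule the quotient is (-16/(4*u - 3)^2)/(14); substituting u = 1 gives -8/7.

-8/7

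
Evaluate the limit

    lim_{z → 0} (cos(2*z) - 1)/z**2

-2

Direct substitution gives 0/0.
Apply L'Hôpital: lim (-2*sin(2*z))/(2*z), still 0/0.
After 2 applications of L'Hôpital's rule the quotient is (-4*cos(2*z))/(2); substituting z = 0 gives -2.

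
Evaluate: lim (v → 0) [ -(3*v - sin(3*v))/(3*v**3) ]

-3/2

Direct substitution gives 0/0.
Apply L'Hôpital: lim (3 - 3*cos(3*v))/(-9*v^2), still 0/0.
Apply L'Hôpital: lim (9*sin(3*v))/(-18*v), still 0/0.
After 3 applications of L'Hôpital's rule the quotient is (27*cos(3*v))/(-18); substituting v = 0 gives -3/2.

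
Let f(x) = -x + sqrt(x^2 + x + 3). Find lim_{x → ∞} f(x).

This has the form ∞ − ∞. Multiply and divide by the conjugate √(x^2 + x + 3) + x.
That gives (x + 3) / (√(x^2 + x + 3) + x).
Divide numerator and denominator by x: the limit is 1/(2·1) = 1/2.

1/2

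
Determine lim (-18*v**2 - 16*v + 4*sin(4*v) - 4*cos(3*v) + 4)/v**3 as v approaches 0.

-128/3

Substitution gives 0/0 (the numerator vanishes to order 3).
Expand each term to order v^3: the coefficient of v^3 in 4·sin(4v) is -128/3 and in -4·cos(3v) is 0.
Lower-order terms cancel with the polynomial part, so the numerator is (-128/3)·v^3 + o(v^3), and the limit is (-128/3)/(1) = -128/3.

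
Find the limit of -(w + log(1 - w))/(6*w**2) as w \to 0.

1/12

Direct substitution gives 0/0.
Apply L'Hôpital: lim (1 - 1/(1 - w))/(-12*w), still 0/0.
After 2 applications of L'Hôpital's rule the quotient is (-1/(1 - w)^2)/(-12); substituting w = 0 gives 1/12.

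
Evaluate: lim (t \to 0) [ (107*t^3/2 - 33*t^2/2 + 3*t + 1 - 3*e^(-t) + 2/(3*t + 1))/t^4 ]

Substitution gives 0/0; apply L'Hôpital's rule 4 times.
After differentiating numerator and denominator 4 times the quotient is (-3*e^(-t) + 3888/(3*t + 1)^5)/(24); at t = 0 this is 1295/8.

1295/8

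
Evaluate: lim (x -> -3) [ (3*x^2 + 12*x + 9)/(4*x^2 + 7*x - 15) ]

At x = -3 both the top and bottom vanish — a removable singularity. Factoring out (x + 3) from each leaves (3*x + 3)/(4*x - 5), which at x = -3 equals 6/17.

6/17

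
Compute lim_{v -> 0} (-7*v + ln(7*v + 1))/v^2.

-49/2

Direct substitution gives 0/0.
Apply L'Hôpital: lim (-7 + 7/(7*v + 1))/(2*v), still 0/0.
After 2 applications of L'Hôpital's rule the quotient is (-49/(7*v + 1)^2)/(2); substituting v = 0 gives -49/2.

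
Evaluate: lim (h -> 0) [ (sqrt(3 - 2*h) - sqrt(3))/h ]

Substitution gives 0/0. Multiply numerator and denominator by the conjugate √(3 - 2h) + √3.
The numerator becomes (3 - 2h) − 3 = -2h, so the expression simplifies to -2/(√(3 - 2h) + √3).
Letting h → 0 gives -2/(2√3) = -√(3)/3.

-√(3)/3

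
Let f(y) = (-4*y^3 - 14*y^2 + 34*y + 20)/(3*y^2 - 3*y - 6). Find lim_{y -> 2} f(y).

Since y = 2 makes numerator and denominator zero, (y - 2) divides both.
Cancelling it gives (-4*y^2 - 22*y - 10)/(3*y + 3); now plug in y = 2 to get -70/9.

-70/9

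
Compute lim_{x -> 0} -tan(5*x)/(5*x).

Substitution gives 0/0.
Since tan(u)/u → 1 as u → 0, tan(5x)/(5x) → 1 and the limit is 5/(-5) = -1.

-1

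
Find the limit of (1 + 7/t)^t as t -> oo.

Let L be the limit and take ln: ln L = lim (t)·ln(1 + 7/t) = lim (t)·(7/t + O(1/t²)) = 7.
Hence L = e^(7).

e^(7)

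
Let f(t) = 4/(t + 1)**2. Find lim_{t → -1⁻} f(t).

As t → -1⁻, (t + 1) → 0⁻, so (t + 1)^2 → 0⁺ and 4/(t + 1)^2 → ∞.

∞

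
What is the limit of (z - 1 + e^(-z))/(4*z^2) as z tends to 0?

Direct substitution gives 0/0.
Apply L'Hôpital: lim (1 - e^(-z))/(8*z), still 0/0.
After 2 applications of L'Hôpital's rule the quotient is (e^(-z))/(8); substituting z = 0 gives 1/8.

1/8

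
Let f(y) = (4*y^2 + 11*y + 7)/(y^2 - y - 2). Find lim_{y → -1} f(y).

-1

Since y = -1 makes numerator and denominator zero, (y + 1) divides both.
Cancelling it gives (4*y + 7)/(y - 2); now plug in y = -1 to get -1.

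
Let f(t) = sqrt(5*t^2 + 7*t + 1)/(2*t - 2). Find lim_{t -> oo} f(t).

For large |t|, √(5*t^2 + 7*t + 1) ≈ √5·|t| and the denominator ≈ 2t.
Since t → +∞, |t| = t, giving √5/(2) = √(5)/2.

√(5)/2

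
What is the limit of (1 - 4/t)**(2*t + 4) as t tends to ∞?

e^(-8)

Let L be the limit and take ln: ln L = lim (2t + 4)·ln(1 - 4/t) = lim (2t + 4)·(-4/t + O(1/t²)) = -8.
Hence L = e^(-8).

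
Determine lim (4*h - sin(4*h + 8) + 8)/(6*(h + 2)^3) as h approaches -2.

Direct substitution gives 0/0.
Apply L'Hôpital: lim (4 - 4*cos(4*h + 8))/(18*(h + 2)^2), still 0/0.
Apply L'Hôpital: lim (16*sin(4*h + 8))/(36*h + 72), still 0/0.
After 3 applications of L'Hôpital's rule the quotient is (64*cos(4*h + 8))/(36); substituting h = -2 gives 16/9.

16/9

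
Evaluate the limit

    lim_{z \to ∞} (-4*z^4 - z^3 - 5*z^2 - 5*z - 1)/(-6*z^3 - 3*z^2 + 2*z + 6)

The numerator has higher degree (4 > 3); the quotient behaves like (-4/(-6))·z^1 for large |z|.
As z → +∞ this diverges to ∞.

∞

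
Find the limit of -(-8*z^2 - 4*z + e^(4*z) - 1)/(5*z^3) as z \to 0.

Direct substitution gives 0/0.
Apply L'Hôpital: lim (-16*z + 4*e^(4*z) - 4)/(-15*z^2), still 0/0.
Apply L'Hôpital: lim (16*e^(4*z) - 16)/(-30*z), still 0/0.
After 3 applications of L'Hôpital's rule the quotient is (64*e^(4*z))/(-30); substituting z = 0 gives -32/15.

-32/15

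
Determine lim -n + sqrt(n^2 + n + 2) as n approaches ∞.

An ∞ − ∞ form. Rationalising with the conjugate, the difference becomes (n + 2) / (√(n^2 + n + 2) + n).
For large n the denominator behaves like 2·n, so the quotient tends to 1/2 = 1/2.

1/2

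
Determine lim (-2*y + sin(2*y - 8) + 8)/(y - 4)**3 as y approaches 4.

Direct substitution gives 0/0.
Apply L'Hôpital: lim (2*cos(2*y - 8) - 2)/(3*(y - 4)^2), still 0/0.
Apply L'Hôpital: lim (-4*sin(2*y - 8))/(6*y - 24), still 0/0.
After 3 applications of L'Hôpital's rule the quotient is (-8*cos(2*y - 8))/(6); substituting y = 4 gives -4/3.

-4/3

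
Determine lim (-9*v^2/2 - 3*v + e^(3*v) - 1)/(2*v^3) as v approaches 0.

Direct substitution gives 0/0.
Apply L'Hôpital: lim (-9*v + 3*e^(3*v) - 3)/(6*v^2), still 0/0.
Apply L'Hôpital: lim (9*e^(3*v) - 9)/(12*v), still 0/0.
After 3 applications of L'Hôpital's rule the quotient is (27*e^(3*v))/(12); substituting v = 0 gives 9/4.

9/4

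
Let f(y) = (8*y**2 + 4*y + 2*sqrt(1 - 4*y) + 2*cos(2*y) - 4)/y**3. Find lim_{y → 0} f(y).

Substitution gives 0/0; apply L'Hôpital's rule 3 times.
After differentiating numerator and denominator 3 times the quotient is (16*sin(2*y) - 48/(1 - 4*y)^(5/2))/(6); at y = 0 this is -8.

-8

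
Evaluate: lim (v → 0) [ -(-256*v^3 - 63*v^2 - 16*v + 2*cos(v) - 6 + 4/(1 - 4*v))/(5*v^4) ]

Substitution gives 0/0 (the numerator vanishes to order 4).
Expand each term to order v^4: the coefficient of v^4 in 2·cos(v) is 1/12 and in 4·1/(1 - 4v) is 1024.
Lower-order terms cancel with the polynomial part, so the numerator is (12289/12)·v^4 + o(v^4), and the limit is (12289/12)/(-5) = -12289/60.

-12289/60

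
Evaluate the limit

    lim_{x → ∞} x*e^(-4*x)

Write as x^1/e^{4x}, an ∞/∞ form.
Exponential growth dominates any polynomial, so repeated L'Hôpital (or the standard result) gives 0.

0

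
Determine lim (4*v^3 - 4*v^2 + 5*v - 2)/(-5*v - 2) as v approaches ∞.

The numerator has higher degree (3 > 1); the quotient behaves like (4/(-5))·v^2 for large |v|.
As v → +∞ this diverges to -∞.

-∞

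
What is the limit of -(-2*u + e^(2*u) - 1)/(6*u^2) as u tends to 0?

Direct substitution gives 0/0.
Apply L'Hôpital: lim (2*e^(2*u) - 2)/(-12*u), still 0/0.
After 2 applications of L'Hôpital's rule the quotient is (4*e^(2*u))/(-12); substituting u = 0 gives -1/3.

-1/3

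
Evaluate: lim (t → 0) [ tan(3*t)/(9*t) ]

1/3

Substitution gives 0/0.
Since tan(u)/u → 1 as u → 0, tan(3t)/(3t) → 1 and the limit is 3/9 = 1/3.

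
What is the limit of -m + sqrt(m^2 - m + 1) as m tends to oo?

An ∞ − ∞ form. Rationalising with the conjugate, the difference becomes (-m + 1) / (√(m^2 - m + 1) + m).
For large m the denominator behaves like 2·m, so the quotient tends to -1/2 = -1/2.

-1/2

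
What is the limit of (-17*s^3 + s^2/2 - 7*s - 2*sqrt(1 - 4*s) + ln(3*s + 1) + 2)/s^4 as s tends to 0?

-1/4

Substitution gives 0/0 (the numerator vanishes to order 4).
Expand each term to order s^4: the coefficient of s^4 in ln(1 + 3s) is -81/4 and in -2·√(1 - 4s) is 20.
Lower-order terms cancel with the polynomial part, so the numerator is (-1/4)·s^4 + o(s^4), and the limit is (-1/4)/(1) = -1/4.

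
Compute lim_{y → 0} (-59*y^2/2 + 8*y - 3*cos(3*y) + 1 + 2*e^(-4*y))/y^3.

Substitution gives 0/0; apply L'Hôpital's rule 3 times.
After differentiating numerator and denominator 3 times the quotient is (-81*sin(3*y) - 128*e^(-4*y))/(6); at y = 0 this is -64/3.

-64/3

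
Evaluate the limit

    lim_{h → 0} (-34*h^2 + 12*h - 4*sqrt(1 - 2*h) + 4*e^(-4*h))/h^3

Substitution gives 0/0 (the numerator vanishes to order 3).
Expand each term to order h^3: the coefficient of h^3 in -4·√(1 - 2h) is 2 and in 4·e^(-4h) is -128/3.
Lower-order terms cancel with the polynomial part, so the numerator is (-122/3)·h^3 + o(h^3), and the limit is (-122/3)/(1) = -122/3.

-122/3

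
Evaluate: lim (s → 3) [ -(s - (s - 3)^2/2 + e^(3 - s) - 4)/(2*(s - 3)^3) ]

1/12

Direct substitution gives 0/0.
Apply L'Hôpital: lim (-s - e^(3 - s) + 4)/(-6*(s - 3)^2), still 0/0.
Apply L'Hôpital: lim (e^(3 - s) - 1)/(36 - 12*s), still 0/0.
After 3 applications of L'Hôpital's rule the quotient is (-e^(3 - s))/(-12); substituting s = 3 gives 1/12.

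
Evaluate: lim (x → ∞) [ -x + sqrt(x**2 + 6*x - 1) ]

This has the form ∞ − ∞. Multiply and divide by the conjugate √(x^2 + 6*x - 1) + x.
That gives (6x - 1) / (√(x^2 + 6*x - 1) + x).
Divide numerator and denominator by x: the limit is 6/(2·1) = 3.

3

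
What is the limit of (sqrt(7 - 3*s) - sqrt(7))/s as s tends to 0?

Substitution gives 0/0. Multiply numerator and denominator by the conjugate √(7 - 3s) + √7.
The numerator becomes (7 - 3s) − 7 = -3s, so the expression simplifies to -3/(√(7 - 3s) + √7).
Letting s → 0 gives -3/(2√7) = -3*√(7)/14.

-3*√(7)/14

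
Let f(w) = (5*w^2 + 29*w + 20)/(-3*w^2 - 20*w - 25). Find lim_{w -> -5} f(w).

-21/10

Direct substitution gives 0/0, so factor. Both numerator and denominator have (w + 5) as a factor.
After cancelling, the expression reduces to (5*w + 4)/(-3*w - 5).
Substituting w = -5 gives -21/10.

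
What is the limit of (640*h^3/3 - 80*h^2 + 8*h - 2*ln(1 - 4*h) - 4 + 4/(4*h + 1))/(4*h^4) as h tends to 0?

288

Substitution gives 0/0; apply L'Hôpital's rule 4 times.
After differentiating numerator and denominator 4 times the quotient is (24576/(4*h + 1)^5 + 3072/(4*h - 1)^4)/(96); at h = 0 this is 288.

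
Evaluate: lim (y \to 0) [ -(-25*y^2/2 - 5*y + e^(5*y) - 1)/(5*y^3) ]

-25/6

Direct substitution gives 0/0.
Apply L'Hôpital: lim (-25*y + 5*e^(5*y) - 5)/(-15*y^2), still 0/0.
Apply L'Hôpital: lim (25*e^(5*y) - 25)/(-30*y), still 0/0.
After 3 applications of L'Hôpital's rule the quotient is (125*e^(5*y))/(-30); substituting y = 0 gives -25/6.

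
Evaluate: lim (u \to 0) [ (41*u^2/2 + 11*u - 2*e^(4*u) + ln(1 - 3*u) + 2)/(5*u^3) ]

Substitution gives 0/0 (the numerator vanishes to order 3).
Expand each term to order u^3: the coefficient of u^3 in -2·e^(4u) is -64/3 and in ln(1 - 3u) is -9.
Lower-order terms cancel with the polynomial part, so the numerator is (-91/3)·u^3 + o(u^3), and the limit is (-91/3)/(5) = -91/15.

-91/15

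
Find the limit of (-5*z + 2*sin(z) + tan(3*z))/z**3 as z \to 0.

Substitution gives 0/0; apply L'Hôpital's rule 3 times.
After differentiating numerator and denominator 3 times the quotient is (-2*cos(z) + 162*tan(3*z)^4 + 216*tan(3*z)^2 + 54)/(6); at z = 0 this is 26/3.

26/3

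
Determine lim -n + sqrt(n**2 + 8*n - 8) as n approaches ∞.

4

This has the form ∞ − ∞. Multiply and divide by the conjugate √(n^2 + 8*n - 8) + n.
That gives (8n - 8) / (√(n^2 + 8*n - 8) + n).
Divide numerator and denominator by n: the limit is 8/(2·1) = 4.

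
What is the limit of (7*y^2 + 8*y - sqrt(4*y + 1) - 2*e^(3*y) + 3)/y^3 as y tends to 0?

Substitution gives 0/0 (the numerator vanishes to order 3).
Expand each term to order y^3: the coefficient of y^3 in −√(1 + 4y) is -4 and in -2·e^(3y) is -9.
Lower-order terms cancel with the polynomial part, so the numerator is (-13)·y^3 + o(y^3), and the limit is (-13)/(1) = -13.

-13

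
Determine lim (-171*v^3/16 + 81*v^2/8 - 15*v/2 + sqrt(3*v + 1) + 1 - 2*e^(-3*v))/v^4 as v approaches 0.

-1269/128

Substitution gives 0/0 (the numerator vanishes to order 4).
Expand each term to order v^4: the coefficient of v^4 in -2·e^(-3v) is -27/4 and in √(1 + 3v) is -405/128.
Lower-order terms cancel with the polynomial part, so the numerator is (-1269/128)·v^4 + o(v^4), and the limit is (-1269/128)/(1) = -1269/128.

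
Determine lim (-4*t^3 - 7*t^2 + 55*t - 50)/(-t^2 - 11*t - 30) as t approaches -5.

175

Since t = -5 makes numerator and denominator zero, (t + 5) divides both.
Cancelling it gives (-4*t^2 + 13*t - 10)/(-t - 6); now plug in t = -5 to get 175.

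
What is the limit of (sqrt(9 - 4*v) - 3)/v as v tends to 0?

A 0/0 form; rationalise with √(9 - 4v) + √9. This collapses the numerator to -4v, leaving -4/(√(9 - 4v) + √9) → -4/(2√9) = -2/3.

-2/3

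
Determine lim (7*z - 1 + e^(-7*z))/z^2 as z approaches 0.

Direct substitution gives 0/0.
Apply L'Hôpital: lim (7 - 7*e^(-7*z))/(2*z), still 0/0.
After 2 applications of L'Hôpital's rule the quotient is (49*e^(-7*z))/(2); substituting z = 0 gives 49/2.

49/2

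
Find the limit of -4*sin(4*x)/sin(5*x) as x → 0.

-16/5

Substitution gives 0/0.
Divide numerator and denominator by x: sin(4x)/x → 4 and sin(5x)/x → 5, so the limit is -4·4/5 = -16/5.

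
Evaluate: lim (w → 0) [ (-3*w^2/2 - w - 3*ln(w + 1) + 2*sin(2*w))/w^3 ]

-11/3

Substitution gives 0/0; apply L'Hôpital's rule 3 times.
After differentiating numerator and denominator 3 times the quotient is (-16*cos(2*w) - 6/(w + 1)^3)/(6); at w = 0 this is -11/3.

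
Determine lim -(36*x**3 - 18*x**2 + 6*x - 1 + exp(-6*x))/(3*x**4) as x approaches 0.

Direct substitution gives 0/0.
Apply L'Hôpital: lim (108*x^2 - 36*x + 6 - 6*e^(-6*x))/(-12*x^3), still 0/0.
Apply L'Hôpital: lim (216*x - 36 + 36*e^(-6*x))/(-36*x^2), still 0/0.
Apply L'Hôpital: lim (216 - 216*e^(-6*x))/(-72*x), still 0/0.
After 4 applications of L'Hôpital's rule the quotient is (1296*e^(-6*x))/(-72); substituting x = 0 gives -18.

-18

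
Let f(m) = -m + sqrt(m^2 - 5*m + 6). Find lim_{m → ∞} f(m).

An ∞ − ∞ form. Rationalising with the conjugate, the difference becomes (-5m + 6) / (√(m^2 - 5*m + 6) + m).
For large m the denominator behaves like 2·m, so the quotient tends to -5/2 = -5/2.

-5/2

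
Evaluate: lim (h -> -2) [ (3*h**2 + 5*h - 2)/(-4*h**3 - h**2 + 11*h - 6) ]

7/33

Since h = -2 makes numerator and denominator zero, (h + 2) divides both.
Cancelling it gives (3*h - 1)/(-4*h^2 + 7*h - 3); now plug in h = -2 to get 7/33.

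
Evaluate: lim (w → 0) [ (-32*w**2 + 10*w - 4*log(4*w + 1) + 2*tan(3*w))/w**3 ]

Substitution gives 0/0; apply L'Hôpital's rule 3 times.
After differentiating numerator and denominator 3 times the quotient is (324*tan(3*w)^2/cos(3*w)^2 + 108/cos(3*w)^2 - 512/(4*w + 1)^3)/(6); at w = 0 this is -202/3.

-202/3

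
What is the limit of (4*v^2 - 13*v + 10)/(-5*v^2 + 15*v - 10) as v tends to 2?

-3/5

Since v = 2 makes numerator and denominator zero, (v - 2) divides both.
Cancelling it gives (4*v - 5)/(5 - 5*v); now plug in v = 2 to get -3/5.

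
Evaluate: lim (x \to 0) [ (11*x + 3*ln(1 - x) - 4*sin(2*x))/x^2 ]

-3/2

Substitution gives 0/0 (the numerator vanishes to order 2).
Expand each term to order x^2: the coefficient of x^2 in -4·sin(2x) is 0 and in 3·ln(1 - x) is -3/2.
Lower-order terms cancel with the polynomial part, so the numerator is (-3/2)·x^2 + o(x^2), and the limit is (-3/2)/(1) = -3/2.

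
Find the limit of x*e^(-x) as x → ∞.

Write as x^1/e^{1x}, an ∞/∞ form.
Exponential growth dominates any polynomial, so repeated L'Hôpital (or the standard result) gives 0.

0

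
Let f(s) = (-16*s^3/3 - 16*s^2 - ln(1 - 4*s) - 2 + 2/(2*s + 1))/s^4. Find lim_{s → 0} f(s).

96

Substitution gives 0/0; apply L'Hôpital's rule 4 times.
After differentiating numerator and denominator 4 times the quotient is (1536/(4*s - 1)^4 + 768/(2*s + 1)^5)/(24); at s = 0 this is 96.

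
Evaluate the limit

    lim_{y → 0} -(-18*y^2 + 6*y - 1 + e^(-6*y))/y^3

Direct substitution gives 0/0.
Apply L'Hôpital: lim (-36*y + 6 - 6*e^(-6*y))/(-3*y^2), still 0/0.
Apply L'Hôpital: lim (-36 + 36*e^(-6*y))/(-6*y), still 0/0.
After 3 applications of L'Hôpital's rule the quotient is (-216*e^(-6*y))/(-6); substituting y = 0 gives 36.

36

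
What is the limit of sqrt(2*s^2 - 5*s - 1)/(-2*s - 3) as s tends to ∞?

For large |s|, √(2*s^2 - 5*s - 1) ≈ √2·|s| and the denominator ≈ -2s.
Since s → +∞, |s| = s, giving √2/(-2) = -√(2)/2.

-√(2)/2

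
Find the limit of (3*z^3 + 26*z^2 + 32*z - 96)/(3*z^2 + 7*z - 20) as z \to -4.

32/17

Since z = -4 makes numerator and denominator zero, (z + 4) divides both.
Cancelling it gives (3*z^2 + 14*z - 24)/(3*z - 5); now plug in z = -4 to get 32/17.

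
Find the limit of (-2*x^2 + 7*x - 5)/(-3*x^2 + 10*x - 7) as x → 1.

3/4

At x = 1 both the top and bottom vanish — a removable singularity. Factoring out (x - 1) from each leaves (5 - 2*x)/(7 - 3*x), which at x = 1 equals 3/4.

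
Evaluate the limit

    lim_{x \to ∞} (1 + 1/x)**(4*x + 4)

e^(4)

Let L be the limit and take ln: ln L = lim (4x + 4)·ln(1 + 1/x) = lim (4x + 4)·(1/x + O(1/x²)) = 4.
Hence L = e^(4).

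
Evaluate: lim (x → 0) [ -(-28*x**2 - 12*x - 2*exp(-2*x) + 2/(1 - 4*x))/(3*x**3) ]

-392/9

Substitution gives 0/0; apply L'Hôpital's rule 3 times.
After differentiating numerator and denominator 3 times the quotient is (16*e^(-2*x) + 768/(4*x - 1)^4)/(-18); at x = 0 this is -392/9.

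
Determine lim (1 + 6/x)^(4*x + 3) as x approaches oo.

e^(24)

Let L be the limit and take ln: ln L = lim (4x + 3)·ln(1 + 6/x) = lim (4x + 3)·(6/x + O(1/x²)) = 24.
Hence L = e^(24).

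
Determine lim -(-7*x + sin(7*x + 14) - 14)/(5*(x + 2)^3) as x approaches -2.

Direct substitution gives 0/0.
Apply L'Hôpital: lim (7*cos(7*x + 14) - 7)/(-15*(x + 2)^2), still 0/0.
Apply L'Hôpital: lim (-49*sin(7*x + 14))/(-30*x - 60), still 0/0.
After 3 applications of L'Hôpital's rule the quotient is (-343*cos(7*x + 14))/(-30); substituting x = -2 gives 343/30.

343/30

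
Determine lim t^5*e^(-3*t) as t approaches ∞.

Write as t^5/e^{3t}, an ∞/∞ form.
Exponential growth dominates any polynomial, so repeated L'Hôpital (or the standard result) gives 0.

0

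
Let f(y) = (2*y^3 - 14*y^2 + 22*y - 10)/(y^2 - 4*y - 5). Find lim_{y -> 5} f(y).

16/3

Direct substitution gives 0/0, so factor. Both numerator and denominator have (y - 5) as a factor.
After cancelling, the expression reduces to (2*y^2 - 4*y + 2)/(y + 1).
Substituting y = 5 gives 16/3.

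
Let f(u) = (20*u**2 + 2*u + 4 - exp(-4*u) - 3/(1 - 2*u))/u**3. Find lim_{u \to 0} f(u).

-40/3

Substitution gives 0/0 (the numerator vanishes to order 3).
Expand each term to order u^3: the coefficient of u^3 in -3·1/(1 - 2u) is -24 and in −e^(-4u) is 32/3.
Lower-order terms cancel with the polynomial part, so the numerator is (-40/3)·u^3 + o(u^3), and the limit is (-40/3)/(1) = -40/3.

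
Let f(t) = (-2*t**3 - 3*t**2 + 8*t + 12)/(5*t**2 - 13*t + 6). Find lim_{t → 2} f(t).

At t = 2 both the top and bottom vanish — a removable singularity. Factoring out (t - 2) from each leaves (-2*t^2 - 7*t - 6)/(5*t - 3), which at t = 2 equals -4.

-4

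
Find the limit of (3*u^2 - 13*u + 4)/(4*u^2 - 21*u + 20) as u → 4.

Since u = 4 makes numerator and denominator zero, (u - 4) divides both.
Cancelling it gives (3*u - 1)/(4*u - 5); now plug in u = 4 to get 1.

1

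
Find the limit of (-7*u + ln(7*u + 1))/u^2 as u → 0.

Direct substitution gives 0/0.
Apply L'Hôpital: lim (-7 + 7/(7*u + 1))/(2*u), still 0/0.
After 2 applications of L'Hôpital's rule the quotient is (-49/(7*u + 1)^2)/(2); substituting u = 0 gives -49/2.

-49/2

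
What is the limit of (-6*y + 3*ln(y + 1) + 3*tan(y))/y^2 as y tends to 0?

Substitution gives 0/0; apply L'Hôpital's rule 2 times.
After differentiating numerator and denominator 2 times the quotient is (6*tan(y)/cos(y)^2 - 3/(y + 1)^2)/(2); at y = 0 this is -3/2.

-3/2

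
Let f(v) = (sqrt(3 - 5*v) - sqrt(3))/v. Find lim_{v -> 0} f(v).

A 0/0 form; rationalise with √(3 - 5v) + √3. This collapses the numerator to -5v, leaving -5/(√(3 - 5v) + √3) → -5/(2√3) = -5*√(3)/6.

-5*√(3)/6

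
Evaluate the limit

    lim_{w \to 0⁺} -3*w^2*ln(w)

0

This is a 0·(−∞) form. Rewrite as -3·ln(w) / w^(−2) and apply L'Hôpital:
the derivative quotient is -3·(1/w) / (−2·w^(−3)) = (3/2)·w^2 → 0.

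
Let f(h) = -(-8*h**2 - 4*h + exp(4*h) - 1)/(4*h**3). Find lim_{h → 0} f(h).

-8/3

Direct substitution gives 0/0.
Apply L'Hôpital: lim (-16*h + 4*e^(4*h) - 4)/(-12*h^2), still 0/0.
Apply L'Hôpital: lim (16*e^(4*h) - 16)/(-24*h), still 0/0.
After 3 applications of L'Hôpital's rule the quotient is (64*e^(4*h))/(-24); substituting h = 0 gives -8/3.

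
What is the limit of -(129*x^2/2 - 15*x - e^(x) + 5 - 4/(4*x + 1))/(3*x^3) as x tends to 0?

-1535/18

Substitution gives 0/0; apply L'Hôpital's rule 3 times.
After differentiating numerator and denominator 3 times the quotient is (-e^(x) + 1536/(4*x + 1)^4)/(-18); at x = 0 this is -1535/18.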